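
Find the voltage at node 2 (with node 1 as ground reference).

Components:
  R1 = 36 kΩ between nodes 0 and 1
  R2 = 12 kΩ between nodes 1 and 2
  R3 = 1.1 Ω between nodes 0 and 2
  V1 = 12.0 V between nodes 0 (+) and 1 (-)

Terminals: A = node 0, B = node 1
Nodal analysis, taking node 1 as the 0 V reference.
Source V1 fixes V_0 = 12 V.
KCL at each unknown node (sum of currents leaving = 0; resistances in Ω):
  Node 2: (V_2 - 0)/12000 + (V_2 - 12)/1.1 = 0
Collecting terms: 0.9092 × V_2 = 10.91  =>  V_2 = 12 V
The requested potential is V_2 = 12 V.

Final answer: V_2 = 12 V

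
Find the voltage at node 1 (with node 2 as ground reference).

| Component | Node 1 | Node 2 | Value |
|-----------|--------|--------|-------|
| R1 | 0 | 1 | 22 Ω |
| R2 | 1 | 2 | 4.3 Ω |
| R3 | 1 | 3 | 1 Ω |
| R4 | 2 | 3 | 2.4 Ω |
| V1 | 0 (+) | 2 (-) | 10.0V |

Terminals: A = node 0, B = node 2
Nodal analysis, taking node 2 as the 0 V reference.
Source V1 fixes V_0 = 10 V.
KCL at each unknown node (sum of currents leaving = 0; resistances in Ω):
  Node 1: (V_1 - 10)/22 + (V_1 - 0)/4.3 + (V_1 - V_3)/1 = 0
  Node 3: (V_3 - V_1)/1 + (V_3 - 0)/2.4 = 0
Collecting terms (coefficients in siemens):
  1.278·V_1 - 1·V_3 = 0.4545
  1.417·V_3 - 1·V_1 = 0
Determinant D = (1.278)(1.417) - (-1)(-1) = 0.8105
V_1 = [(0.4545)(1.417) - (-1)(0)]/D = 0.7945 V
V_3 = [(1.278)(0) - (0.4545)(-1)]/D = 0.5608 V
The requested potential is V_1 = 0.7945 V.

Final answer: V_1 = 0.7945 V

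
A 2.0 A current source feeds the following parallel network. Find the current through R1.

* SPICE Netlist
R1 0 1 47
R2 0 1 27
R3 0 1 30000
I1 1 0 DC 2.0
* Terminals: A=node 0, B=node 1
All resistors sit directly between nodes 0 and 1, so they are in parallel and share one voltage V; the full source current 2 A splits among them.
1/R_par = 1/47 + 1/27 + 1/30000 = 0.05835 S  =>  R_par = 17.14 Ω
V = I × R_par = 2 × 17.14 = 34.28 V
I_R1 = V/R1 = 34.28/47 = 0.7293 A

Final answer: 0.7293 A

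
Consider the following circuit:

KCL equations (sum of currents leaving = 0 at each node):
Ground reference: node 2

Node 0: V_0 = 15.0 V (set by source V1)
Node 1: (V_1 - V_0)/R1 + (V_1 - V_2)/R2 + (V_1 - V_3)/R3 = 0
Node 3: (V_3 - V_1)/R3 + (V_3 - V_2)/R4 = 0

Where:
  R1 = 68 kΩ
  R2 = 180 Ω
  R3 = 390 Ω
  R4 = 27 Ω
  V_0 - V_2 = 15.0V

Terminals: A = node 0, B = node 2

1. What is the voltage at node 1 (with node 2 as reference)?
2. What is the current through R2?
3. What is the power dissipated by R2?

Nodal analysis, taking node 2 as the 0 V reference.
Source V1 fixes V_0 = 15 V.
KCL at each unknown node (sum of currents leaving = 0; resistances in Ω):
  Node 1: (V_1 - 15)/68000 + (V_1 - 0)/180 + (V_1 - V_3)/390 = 0
  Node 3: (V_3 - V_1)/390 + (V_3 - 0)/27 = 0
Collecting terms (coefficients in siemens):
  0.008134·V_1 - 0.002564·V_3 = 0.0002206
  0.0396·V_3 - 0.002564·V_1 = 0
Determinant D = (0.008134)(0.0396) - (-0.002564)(-0.002564) = 0.0003156
V_1 = [(0.0002206)(0.0396) - (-0.002564)(0)]/D = 0.02768 V
V_3 = [(0.008134)(0) - (0.0002206)(-0.002564)]/D = 0.001792 V
Part 1:
  Read off the nodal solution: V_1 = 0.02768 V
Part 2:
  I_R2 = (V_1 - V_2)/R2 = (0.02768 - 0)/180 = 0.0001538 A
  Magnitude: I_R2 = 0.0001538 A
Part 3:
  I_R2 = (V_1 - V_2)/R2 = (0.02768 - 0)/180 = 0.0001538 A
  P_R2 = I_R2² × R2 = (0.0001538)² × 180 = 0.000004258 W

Final answers:
1. V_1 = 0.02768 V
2. I_R2 = 0.0001538 A
3. P_R2 = 4.258e-06 W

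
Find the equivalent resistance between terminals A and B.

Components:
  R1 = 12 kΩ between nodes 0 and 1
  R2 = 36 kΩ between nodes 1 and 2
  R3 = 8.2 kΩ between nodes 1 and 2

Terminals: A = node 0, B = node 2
Reduce the network between node 0 (A) and node 2 (B) by series/parallel combination:
  Rp1 = R2 ‖ R3 (parallel, both between nodes 1 and 2) = 1/(1/36000 + 1/8200) = 6679 Ω
  Rs1 = R1 + Rp1 (series, joined only at node 1) = 12000 + 6679 = 18680 Ω
R_eq = 18.68 kΩ

Final answer: 18.68 kΩ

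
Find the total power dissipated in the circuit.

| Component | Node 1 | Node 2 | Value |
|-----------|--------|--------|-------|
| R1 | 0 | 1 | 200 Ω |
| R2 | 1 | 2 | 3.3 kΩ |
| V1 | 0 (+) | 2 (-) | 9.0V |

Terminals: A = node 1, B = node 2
Nodal analysis, taking node 2 as the 0 V reference.
Source V1 fixes V_0 = 9 V.
KCL at each unknown node (sum of currents leaving = 0; resistances in Ω):
  Node 1: (V_1 - 9)/200 + (V_1 - 0)/3300 = 0
Collecting terms: 0.005303 × V_1 = 0.045  =>  V_1 = 8.486 V
Power in each resistor, P = (ΔV)²/R:
  P_R1 = (9 - 8.486)²/200 = 0.001322 W
  P_R2 = (8.486 - 0)²/3300 = 0.02182 W
P_total = P_R1 + P_R2 = 0.02314 W

Final answer: 0.02314 W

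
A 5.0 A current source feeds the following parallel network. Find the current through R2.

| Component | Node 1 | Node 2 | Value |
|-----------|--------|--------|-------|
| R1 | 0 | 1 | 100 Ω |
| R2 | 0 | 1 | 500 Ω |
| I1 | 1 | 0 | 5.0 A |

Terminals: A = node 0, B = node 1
All resistors sit directly between nodes 0 and 1, so they are in parallel and share one voltage V; the full source current 5 A splits among them.
1/R_par = 1/100 + 1/500 = 0.012 S  =>  R_par = 83.33 Ω
V = I × R_par = 5 × 83.33 = 416.7 V
I_R2 = V/R2 = 416.7/500 = 0.8333 A

Final answer: 0.8333 A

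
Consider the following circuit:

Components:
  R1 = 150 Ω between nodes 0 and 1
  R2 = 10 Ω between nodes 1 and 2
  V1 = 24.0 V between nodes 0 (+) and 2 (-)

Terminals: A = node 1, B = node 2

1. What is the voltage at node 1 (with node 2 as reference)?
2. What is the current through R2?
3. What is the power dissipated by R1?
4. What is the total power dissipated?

Nodal analysis, taking node 2 as the 0 V reference.
Source V1 fixes V_0 = 24 V.
KCL at each unknown node (sum of currents leaving = 0; resistances in Ω):
  Node 1: (V_1 - 24)/150 + (V_1 - 0)/10 = 0
Collecting terms: 0.1067 × V_1 = 0.16  =>  V_1 = 1.5 V
Part 1:
  Read off the nodal solution: V_1 = 1.5 V
Part 2:
  I_R2 = (V_1 - V_2)/R2 = (1.5 - 0)/10 = 0.15 A
  Magnitude: I_R2 = 0.15 A
Part 3:
  I_R1 = (V_0 - V_1)/R1 = (24 - 1.5)/150 = 0.15 A
  P_R1 = I_R1² × R1 = (0.15)² × 150 = 3.375 W
Part 4:
  Power in each resistor, P = (ΔV)²/R:
    P_R1 = (24 - 1.5)²/150 = 3.375 W
    P_R2 = (1.5 - 0)²/10 = 0.225 W
  P_total = P_R1 + P_R2 = 3.6 W

Final answers:
1. V_1 = 1.5 V
2. I_R2 = 0.15 A
3. P_R1 = 3.375 W
4. P_total = 3.6 W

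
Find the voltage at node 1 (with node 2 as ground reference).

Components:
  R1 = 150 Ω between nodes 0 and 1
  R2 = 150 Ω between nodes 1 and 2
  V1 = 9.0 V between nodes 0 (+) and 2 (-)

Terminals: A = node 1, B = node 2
Nodal analysis, taking node 2 as the 0 V reference.
Source V1 fixes V_0 = 9 V.
KCL at each unknown node (sum of currents leaving = 0; resistances in Ω):
  Node 1: (V_1 - 9)/150 + (V_1 - 0)/150 = 0
Collecting terms: 0.01333 × V_1 = 0.06  =>  V_1 = 4.5 V
The requested potential is V_1 = 4.5 V.

Final answer: V_1 = 4.5 V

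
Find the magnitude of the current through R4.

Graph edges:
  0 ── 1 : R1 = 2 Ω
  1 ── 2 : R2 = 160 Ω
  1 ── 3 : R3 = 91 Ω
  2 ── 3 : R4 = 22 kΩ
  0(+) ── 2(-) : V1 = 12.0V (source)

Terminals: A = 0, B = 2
Nodal analysis, taking node 2 as the 0 V reference.
Source V1 fixes V_0 = 12 V.
KCL at each unknown node (sum of currents leaving = 0; resistances in Ω):
  Node 1: (V_1 - 12)/2 + (V_1 - 0)/160 + (V_1 - V_3)/91 = 0
  Node 3: (V_3 - V_1)/91 + (V_3 - 0)/22000 = 0
Collecting terms (coefficients in siemens):
  0.5172·V_1 - 0.01099·V_3 = 6
  0.01103·V_3 - 0.01099·V_1 = 0
Determinant D = (0.5172)(0.01103) - (-0.01099)(-0.01099) = 0.005587
V_1 = [(6)(0.01103) - (-0.01099)(0)]/D = 11.85 V
V_3 = [(0.5172)(0) - (6)(-0.01099)]/D = 11.8 V
I_R4 = (V_2 - V_3)/R4 = (0 - 11.8)/22000 = -0.0005365 A
|I_R4| = 0.0005365 A

Final answer: |I_R4| = 0.0005365 A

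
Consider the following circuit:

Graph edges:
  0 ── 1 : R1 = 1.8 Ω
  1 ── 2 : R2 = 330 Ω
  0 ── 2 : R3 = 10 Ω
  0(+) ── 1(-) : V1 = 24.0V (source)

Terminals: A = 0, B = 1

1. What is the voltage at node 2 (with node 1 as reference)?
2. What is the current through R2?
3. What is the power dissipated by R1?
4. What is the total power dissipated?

Nodal analysis, taking node 1 as the 0 V reference.
Source V1 fixes V_0 = 24 V.
KCL at each unknown node (sum of currents leaving = 0; resistances in Ω):
  Node 2: (V_2 - 0)/330 + (V_2 - 24)/10 = 0
Collecting terms: 0.103 × V_2 = 2.4  =>  V_2 = 23.29 V
Part 1:
  Read off the nodal solution: V_2 = 23.29 V
Part 2:
  I_R2 = (V_1 - V_2)/R2 = (0 - 23.29)/330 = -0.07059 A
  Magnitude: I_R2 = 0.07059 A
Part 3:
  I_R1 = (V_0 - V_1)/R1 = (24 - 0)/1.8 = 13.33 A
  P_R1 = I_R1² × R1 = (13.33)² × 1.8 = 320 W
Part 4:
  Power in each resistor, P = (ΔV)²/R:
    P_R1 = (24 - 0)²/1.8 = 320 W
    P_R2 = (0 - 23.29)²/330 = 1.644 W
    P_R3 = (24 - 23.29)²/10 = 0.04983 W
  P_total = P_R1 + P_R2 + P_R3 = 321.7 W

Final answers:
1. V_2 = 23.29 V
2. I_R2 = 0.07059 A
3. P_R1 = 320 W
4. P_total = 321.7 W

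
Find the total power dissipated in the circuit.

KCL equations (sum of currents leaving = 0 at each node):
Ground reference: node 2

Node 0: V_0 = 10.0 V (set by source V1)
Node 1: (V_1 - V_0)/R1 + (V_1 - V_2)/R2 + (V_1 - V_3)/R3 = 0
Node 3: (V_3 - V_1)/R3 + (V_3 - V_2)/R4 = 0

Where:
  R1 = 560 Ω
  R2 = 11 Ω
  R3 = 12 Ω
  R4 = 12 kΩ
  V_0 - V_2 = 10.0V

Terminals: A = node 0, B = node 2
Nodal analysis, taking node 2 as the 0 V reference.
Source V1 fixes V_0 = 10 V.
KCL at each unknown node (sum of currents leaving = 0; resistances in Ω):
  Node 1: (V_1 - 10)/560 + (V_1 - 0)/11 + (V_1 - V_3)/12 = 0
  Node 3: (V_3 - V_1)/12 + (V_3 - 0)/12000 = 0
Collecting terms (coefficients in siemens):
  0.176·V_1 - 0.08333·V_3 = 0.01786
  0.08342·V_3 - 0.08333·V_1 = 0
Determinant D = (0.176)(0.08342) - (-0.08333)(-0.08333) = 0.007739
V_1 = [(0.01786)(0.08342) - (-0.08333)(0)]/D = 0.1925 V
V_3 = [(0.176)(0) - (0.01786)(-0.08333)]/D = 0.1923 V
Power in each resistor, P = (ΔV)²/R:
  P_R1 = (10 - 0.1925)²/560 = 0.1718 W
  P_R2 = (0.1925 - 0)²/11 = 0.003368 W
  P_R3 = (0.1925 - 0.1923)²/12 = 0.000000003081 W
  P_R4 = (0 - 0.1923)²/12000 = 0.000003081 W
P_total = P_R1 + P_R2 + P_R3 + P_R4 = 0.1751 W

Final answer: 0.1751 W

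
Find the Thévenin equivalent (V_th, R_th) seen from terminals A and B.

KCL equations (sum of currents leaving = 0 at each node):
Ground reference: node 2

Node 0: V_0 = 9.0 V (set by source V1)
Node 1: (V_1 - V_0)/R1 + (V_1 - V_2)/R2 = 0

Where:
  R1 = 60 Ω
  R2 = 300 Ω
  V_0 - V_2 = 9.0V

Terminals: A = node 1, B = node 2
Step 1 — V_th is the open-circuit voltage V_A - V_B (nothing connected across the terminals).
Nodal analysis, taking node 2 as the 0 V reference.
Source V1 fixes V_0 = 9 V.
KCL at each unknown node (sum of currents leaving = 0; resistances in Ω):
  Node 1: (V_1 - 9)/60 + (V_1 - 0)/300 = 0
Collecting terms: 0.02 × V_1 = 0.15  =>  V_1 = 7.5 V
V_th = V_1 - V_2 = 7.5 - 0 = 7.5 V
Step 2 — R_th: zero the source — replace V1 by a short circuit (node 2 merges into node 0) — and find the resistance seen between A (node 1) and B (node 0).
Reduce the network between node 1 (A) and node 0 (B) by series/parallel combination:
  Rp1 = R1 ‖ R2 (parallel, both between nodes 0 and 1) = 1/(1/60 + 1/300) = 50 Ω
R_th = 50 Ω

Final answer: V_th = 7.5 V, R_th = 50 Ω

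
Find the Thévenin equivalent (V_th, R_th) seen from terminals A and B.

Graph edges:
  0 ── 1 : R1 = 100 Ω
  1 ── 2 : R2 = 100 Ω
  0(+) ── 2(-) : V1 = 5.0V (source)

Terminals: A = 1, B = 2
Step 1 — V_th is the open-circuit voltage V_A - V_B (nothing connected across the terminals).
Nodal analysis, taking node 2 as the 0 V reference.
Source V1 fixes V_0 = 5 V.
KCL at each unknown node (sum of currents leaving = 0; resistances in Ω):
  Node 1: (V_1 - 5)/100 + (V_1 - 0)/100 = 0
Collecting terms: 0.02 × V_1 = 0.05  =>  V_1 = 2.5 V
V_th = V_1 - V_2 = 2.5 - 0 = 2.5 V
Step 2 — R_th: zero the source — replace V1 by a short circuit (node 2 merges into node 0) — and find the resistance seen between A (node 1) and B (node 0).
Reduce the network between node 1 (A) and node 0 (B) by series/parallel combination:
  Rp1 = R1 ‖ R2 (parallel, both between nodes 0 and 1) = 1/(1/100 + 1/100) = 50 Ω
R_th = 50 Ω

Final answer: V_th = 2.5 V, R_th = 50 Ω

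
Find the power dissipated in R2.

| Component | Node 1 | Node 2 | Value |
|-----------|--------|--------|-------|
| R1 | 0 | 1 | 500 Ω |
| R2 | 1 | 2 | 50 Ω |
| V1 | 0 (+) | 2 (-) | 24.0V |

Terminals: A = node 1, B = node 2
Nodal analysis, taking node 2 as the 0 V reference.
Source V1 fixes V_0 = 24 V.
KCL at each unknown node (sum of currents leaving = 0; resistances in Ω):
  Node 1: (V_1 - 24)/500 + (V_1 - 0)/50 = 0
Collecting terms: 0.022 × V_1 = 0.048  =>  V_1 = 2.182 V
I_R2 = (V_1 - V_2)/R2 = (2.182 - 0)/50 = 0.04364 A
P_R2 = I_R2² × R2 = (0.04364)² × 50 = 0.09521 W

Final answer: 0.09521 W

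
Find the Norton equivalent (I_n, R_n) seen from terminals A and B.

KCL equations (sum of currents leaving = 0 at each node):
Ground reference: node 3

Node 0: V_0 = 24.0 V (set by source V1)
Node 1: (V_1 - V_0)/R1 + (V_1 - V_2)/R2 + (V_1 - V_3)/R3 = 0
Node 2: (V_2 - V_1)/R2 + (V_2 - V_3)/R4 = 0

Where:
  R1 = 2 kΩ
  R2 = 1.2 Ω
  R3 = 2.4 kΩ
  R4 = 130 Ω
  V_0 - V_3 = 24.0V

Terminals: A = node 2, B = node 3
Find the Thévenin equivalent first; then I_n = V_th/R_th and R_n = R_th.
Step 1 — V_th is the open-circuit voltage V_A - V_B (nothing connected across the terminals).
Nodal analysis, taking node 3 as the 0 V reference.
Source V1 fixes V_0 = 24 V.
KCL at each unknown node (sum of currents leaving = 0; resistances in Ω):
  Node 1: (V_1 - 24)/2000 + (V_1 - V_2)/1.2 + (V_1 - 0)/2400 = 0
  Node 2: (V_2 - V_1)/1.2 + (V_2 - 0)/130 = 0
Collecting terms (coefficients in siemens):
  0.8342·V_1 - 0.8333·V_2 = 0.012
  0.841·V_2 - 0.8333·V_1 = 0
Determinant D = (0.8342)(0.841) - (-0.8333)(-0.8333) = 0.007181
V_1 = [(0.012)(0.841) - (-0.8333)(0)]/D = 1.405 V
V_2 = [(0.8342)(0) - (0.012)(-0.8333)]/D = 1.393 V
V_th = V_2 - V_3 = 1.393 - 0 = 1.393 V
Step 2 — R_th: zero the source — replace V1 by a short circuit (node 3 merges into node 0) — and find the resistance seen between A (node 2) and B (node 0).
Reduce the network between node 2 (A) and node 0 (B) by series/parallel combination:
  Rp1 = R1 ‖ R3 (parallel, both between nodes 0 and 1) = 1/(1/2000 + 1/2400) = 1091 Ω
  Rs1 = R2 + Rp1 (series, joined only at node 1) = 1.2 + 1091 = 1092 Ω
  Rp2 = R4 ‖ Rs1 (parallel, both between nodes 0 and 2) = 1/(1/130 + 1/1092) = 116.2 Ω
R_th = 116.2 Ω
I_n = V_th/R_th = 1.393/116.2 = 0.01199 A, and R_n = R_th = 116.2 Ω

Final answer: I_n = 0.01199 A, R_n = 116.2 Ω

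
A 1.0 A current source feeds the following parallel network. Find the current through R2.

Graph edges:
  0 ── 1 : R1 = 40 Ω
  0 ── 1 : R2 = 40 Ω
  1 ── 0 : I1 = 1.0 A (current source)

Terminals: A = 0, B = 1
All resistors sit directly between nodes 0 and 1, so they are in parallel and share one voltage V; the full source current 1 A splits among them.
1/R_par = 1/40 + 1/40 = 0.05 S  =>  R_par = 20 Ω
V = I × R_par = 1 × 20 = 20 V
I_R2 = V/R2 = 20/40 = 0.5 A

Final answer: 0.5 A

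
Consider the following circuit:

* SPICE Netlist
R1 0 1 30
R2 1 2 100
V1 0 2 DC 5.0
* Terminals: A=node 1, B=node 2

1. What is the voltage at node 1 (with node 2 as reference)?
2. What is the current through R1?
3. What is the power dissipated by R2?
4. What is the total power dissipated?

Nodal analysis, taking node 2 as the 0 V reference.
Source V1 fixes V_0 = 5 V.
KCL at each unknown node (sum of currents leaving = 0; resistances in Ω):
  Node 1: (V_1 - 5)/30 + (V_1 - 0)/100 = 0
Collecting terms: 0.04333 × V_1 = 0.1667  =>  V_1 = 3.846 V
Part 1:
  Read off the nodal solution: V_1 = 3.846 V
Part 2:
  I_R1 = (V_0 - V_1)/R1 = (5 - 3.846)/30 = 0.03846 A
  Magnitude: I_R1 = 0.03846 A
Part 3:
  I_R2 = (V_1 - V_2)/R2 = (3.846 - 0)/100 = 0.03846 A
  P_R2 = I_R2² × R2 = (0.03846)² × 100 = 0.1479 W
Part 4:
  Power in each resistor, P = (ΔV)²/R:
    P_R1 = (5 - 3.846)²/30 = 0.04438 W
    P_R2 = (3.846 - 0)²/100 = 0.1479 W
  P_total = P_R1 + P_R2 = 0.1923 W

Final answers:
1. V_1 = 3.846 V
2. I_R1 = 0.03846 A
3. P_R2 = 0.1479 W
4. P_total = 0.1923 W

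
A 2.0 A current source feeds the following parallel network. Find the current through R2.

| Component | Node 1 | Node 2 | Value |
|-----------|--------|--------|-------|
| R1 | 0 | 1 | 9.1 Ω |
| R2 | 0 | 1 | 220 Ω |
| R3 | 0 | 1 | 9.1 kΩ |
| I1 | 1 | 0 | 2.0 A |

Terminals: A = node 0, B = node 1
All resistors sit directly between nodes 0 and 1, so they are in parallel and share one voltage V; the full source current 2 A splits among them.
1/R_par = 1/9.1 + 1/220 + 1/9100 = 0.1145 S  =>  R_par = 8.73 Ω
V = I × R_par = 2 × 8.73 = 17.46 V
I_R2 = V/R2 = 17.46/220 = 0.07937 A

Final answer: 0.07937 A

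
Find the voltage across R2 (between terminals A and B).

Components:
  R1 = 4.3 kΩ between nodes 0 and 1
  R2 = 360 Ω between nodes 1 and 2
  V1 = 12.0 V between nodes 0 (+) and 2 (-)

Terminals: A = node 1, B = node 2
R1 and R2 are in series across V1 (node 0 → node 1 → node 2), and the output A–B is taken across R2, so this is a voltage divider.
Series current: I = V1/(R1 + R2) = 12/(4300 + 360) = 12/4660 = 0.002575 A
V_R2 = I × R2 = V1 × R2/(R1 + R2) = 12 × 360/4660 = 0.927 V

Final answer: 0.927 V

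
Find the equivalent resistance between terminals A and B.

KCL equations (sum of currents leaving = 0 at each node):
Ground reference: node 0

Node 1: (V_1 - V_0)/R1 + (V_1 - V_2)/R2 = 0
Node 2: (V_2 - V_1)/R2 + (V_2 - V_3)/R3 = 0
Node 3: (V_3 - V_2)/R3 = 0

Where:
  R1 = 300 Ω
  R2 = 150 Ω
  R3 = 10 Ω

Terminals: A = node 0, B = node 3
Reduce the network between node 0 (A) and node 3 (B) by series/parallel combination:
  Rs1 = R1 + R2 (series, joined only at node 1) = 300 + 150 = 450 Ω
  Rs2 = R3 + Rs1 (series, joined only at node 2) = 10 + 450 = 460 Ω
R_eq = 460 Ω

Final answer: 460 Ω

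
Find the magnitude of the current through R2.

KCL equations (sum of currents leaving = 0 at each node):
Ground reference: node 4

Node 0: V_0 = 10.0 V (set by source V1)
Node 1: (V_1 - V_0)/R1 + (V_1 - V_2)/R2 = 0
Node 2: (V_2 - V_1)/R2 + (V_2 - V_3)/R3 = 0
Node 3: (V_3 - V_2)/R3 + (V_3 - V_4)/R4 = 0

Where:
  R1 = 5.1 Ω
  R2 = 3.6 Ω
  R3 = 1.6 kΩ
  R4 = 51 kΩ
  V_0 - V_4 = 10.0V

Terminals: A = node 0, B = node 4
Nodal analysis, taking node 4 as the 0 V reference.
Source V1 fixes V_0 = 10 V.
KCL at each unknown node (sum of currents leaving = 0; resistances in Ω):
  Node 1: (V_1 - 10)/5.1 + (V_1 - V_2)/3.6 = 0
  Node 2: (V_2 - V_1)/3.6 + (V_2 - V_3)/1600 = 0
  Node 3: (V_3 - V_2)/1600 + (V_3 - 0)/51000 = 0
Collecting terms (coefficients in siemens):
  0.4739·V_1 - 0.2778·V_2 = 1.961
  0.2784·V_2 - 0.2778·V_1 - 0.000625·V_3 = 0
  0.0006446·V_3 - 0.000625·V_2 = 0
Solving these 3 simultaneous equations (Gaussian elimination) gives:
  V_1 = 9.999 V, V_2 = 9.998 V, V_3 = 9.694 V
I_R2 = (V_1 - V_2)/R2 = (9.999 - 9.998)/3.6 = 0.0001901 A
|I_R2| = 0.0001901 A

Final answer: |I_R2| = 0.0001901 A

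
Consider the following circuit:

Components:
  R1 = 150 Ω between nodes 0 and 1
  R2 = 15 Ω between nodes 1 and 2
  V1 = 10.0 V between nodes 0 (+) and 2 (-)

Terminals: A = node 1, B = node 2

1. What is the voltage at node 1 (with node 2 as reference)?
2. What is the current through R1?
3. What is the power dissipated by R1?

Nodal analysis, taking node 2 as the 0 V reference.
Source V1 fixes V_0 = 10 V.
KCL at each unknown node (sum of currents leaving = 0; resistances in Ω):
  Node 1: (V_1 - 10)/150 + (V_1 - 0)/15 = 0
Collecting terms: 0.07333 × V_1 = 0.06667  =>  V_1 = 0.9091 V
Part 1:
  Read off the nodal solution: V_1 = 0.9091 V
Part 2:
  I_R1 = (V_0 - V_1)/R1 = (10 - 0.9091)/150 = 0.06061 A
  Magnitude: I_R1 = 0.06061 A
Part 3:
  I_R1 = (V_0 - V_1)/R1 = (10 - 0.9091)/150 = 0.06061 A
  P_R1 = I_R1² × R1 = (0.06061)² × 150 = 0.551 W

Final answers:
1. V_1 = 0.9091 V
2. I_R1 = 0.06061 A
3. P_R1 = 0.551 W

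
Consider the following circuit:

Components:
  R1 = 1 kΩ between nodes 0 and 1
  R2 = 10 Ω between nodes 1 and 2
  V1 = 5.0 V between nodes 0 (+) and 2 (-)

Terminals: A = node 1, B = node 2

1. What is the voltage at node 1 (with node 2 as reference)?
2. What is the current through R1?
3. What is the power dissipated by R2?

Nodal analysis, taking node 2 as the 0 V reference.
Source V1 fixes V_0 = 5 V.
KCL at each unknown node (sum of currents leaving = 0; resistances in Ω):
  Node 1: (V_1 - 5)/1000 + (V_1 - 0)/10 = 0
Collecting terms: 0.101 × V_1 = 0.005  =>  V_1 = 0.0495 V
Part 1:
  Read off the nodal solution: V_1 = 0.0495 V
Part 2:
  I_R1 = (V_0 - V_1)/R1 = (5 - 0.0495)/1000 = 0.00495 A
  Magnitude: I_R1 = 0.00495 A
Part 3:
  I_R2 = (V_1 - V_2)/R2 = (0.0495 - 0)/10 = 0.00495 A
  P_R2 = I_R2² × R2 = (0.00495)² × 10 = 0.0002451 W

Final answers:
1. V_1 = 0.0495 V
2. I_R1 = 0.00495 A
3. P_R2 = 0.0002451 W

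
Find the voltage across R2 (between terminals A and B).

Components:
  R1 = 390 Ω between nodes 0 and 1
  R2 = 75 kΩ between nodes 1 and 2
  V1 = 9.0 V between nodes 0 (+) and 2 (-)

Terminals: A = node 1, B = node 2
R1 and R2 are in series across V1 (node 0 → node 1 → node 2), and the output A–B is taken across R2, so this is a voltage divider.
Series current: I = V1/(R1 + R2) = 9/(390 + 75000) = 9/75390 = 0.0001194 A
V_R2 = I × R2 = V1 × R2/(R1 + R2) = 9 × 75000/75390 = 8.953 V

Final answer: 8.953 V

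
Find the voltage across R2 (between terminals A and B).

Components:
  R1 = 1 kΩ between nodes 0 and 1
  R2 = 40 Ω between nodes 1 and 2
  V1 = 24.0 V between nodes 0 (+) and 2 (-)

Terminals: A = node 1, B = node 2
R1 and R2 are in series across V1 (node 0 → node 1 → node 2), and the output A–B is taken across R2, so this is a voltage divider.
Series current: I = V1/(R1 + R2) = 24/(1000 + 40) = 24/1040 = 0.02308 A
V_R2 = I × R2 = V1 × R2/(R1 + R2) = 24 × 40/1040 = 0.9231 V

Final answer: 0.9231 V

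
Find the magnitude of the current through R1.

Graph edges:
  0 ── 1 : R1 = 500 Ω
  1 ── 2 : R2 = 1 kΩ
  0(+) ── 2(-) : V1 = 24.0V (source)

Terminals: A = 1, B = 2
Nodal analysis, taking node 2 as the 0 V reference.
Source V1 fixes V_0 = 24 V.
KCL at each unknown node (sum of currents leaving = 0; resistances in Ω):
  Node 1: (V_1 - 24)/500 + (V_1 - 0)/1000 = 0
Collecting terms: 0.003 × V_1 = 0.048  =>  V_1 = 16 V
I_R1 = (V_0 - V_1)/R1 = (24 - 16)/500 = 0.016 A
|I_R1| = 0.016 A

Final answer: |I_R1| = 0.016 A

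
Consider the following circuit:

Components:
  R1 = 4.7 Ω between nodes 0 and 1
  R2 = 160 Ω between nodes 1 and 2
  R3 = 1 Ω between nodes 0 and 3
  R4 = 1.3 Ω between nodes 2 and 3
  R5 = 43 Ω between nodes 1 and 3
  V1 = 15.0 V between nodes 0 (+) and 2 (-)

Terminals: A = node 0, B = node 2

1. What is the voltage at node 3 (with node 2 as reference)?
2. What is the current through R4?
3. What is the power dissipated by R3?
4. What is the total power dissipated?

Nodal analysis, taking node 2 as the 0 V reference.
Source V1 fixes V_0 = 15 V.
KCL at each unknown node (sum of currents leaving = 0; resistances in Ω):
  Node 1: (V_1 - 15)/4.7 + (V_1 - 0)/160 + (V_1 - V_3)/43 = 0
  Node 3: (V_3 - 15)/1 + (V_3 - 0)/1.3 + (V_3 - V_1)/43 = 0
Collecting terms (coefficients in siemens):
  0.2423·V_1 - 0.02326·V_3 = 3.191
  1.792·V_3 - 0.02326·V_1 = 15
Determinant D = (0.2423)(1.792) - (-0.02326)(-0.02326) = 0.4337
V_1 = [(3.191)(1.792) - (-0.02326)(15)]/D = 13.99 V
V_3 = [(0.2423)(15) - (3.191)(-0.02326)]/D = 8.55 V
Part 1:
  Read off the nodal solution: V_3 = 8.55 V
Part 2:
  I_R4 = (V_2 - V_3)/R4 = (0 - 8.55)/1.3 = -6.577 A
  Magnitude: I_R4 = 6.577 A
Part 3:
  I_R3 = (V_0 - V_3)/R3 = (15 - 8.55)/1 = 6.45 A
  P_R3 = I_R3² × R3 = (6.45)² × 1 = 41.6 W
Part 4:
  Power in each resistor, P = (ΔV)²/R:
    P_R1 = (15 - 13.99)²/4.7 = 0.2154 W
    P_R2 = (13.99 - 0)²/160 = 1.224 W
    P_R3 = (15 - 8.55)²/1 = 41.6 W
    P_R4 = (0 - 8.55)²/1.3 = 56.23 W
    P_R5 = (13.99 - 8.55)²/43 = 0.6893 W
  P_total = P_R1 + P_R2 + P_R3 + P_R4 + P_R5 = 99.96 W

Final answers:
1. V_3 = 8.55 V
2. I_R4 = 6.577 A
3. P_R3 = 41.6 W
4. P_total = 99.96 W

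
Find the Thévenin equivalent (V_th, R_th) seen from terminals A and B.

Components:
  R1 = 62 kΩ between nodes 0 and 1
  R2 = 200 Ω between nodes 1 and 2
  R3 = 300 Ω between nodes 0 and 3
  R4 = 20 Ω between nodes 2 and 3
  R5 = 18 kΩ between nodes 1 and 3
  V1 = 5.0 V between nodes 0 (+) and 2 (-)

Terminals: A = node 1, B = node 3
Step 1 — V_th is the open-circuit voltage V_A - V_B (nothing connected across the terminals).
Nodal analysis, taking node 2 as the 0 V reference.
Source V1 fixes V_0 = 5 V.
KCL at each unknown node (sum of currents leaving = 0; resistances in Ω):
  Node 1: (V_1 - 5)/62000 + (V_1 - 0)/200 + (V_1 - V_3)/18000 = 0
  Node 3: (V_3 - 5)/300 + (V_3 - 0)/20 + (V_3 - V_1)/18000 = 0
Collecting terms (coefficients in siemens):
  0.005072·V_1 - 0.00005556·V_3 = 0.00008065
  0.05339·V_3 - 0.00005556·V_1 = 0.01667
Determinant D = (0.005072)(0.05339) - (-0.00005556)(-0.00005556) = 0.0002708
V_1 = [(0.00008065)(0.05339) - (-0.00005556)(0.01667)]/D = 0.01932 V
V_3 = [(0.005072)(0.01667) - (0.00008065)(-0.00005556)]/D = 0.3122 V
V_th = V_1 - V_3 = 0.01932 - 0.3122 = -0.2929 V
Step 2 — R_th: zero the source — replace V1 by a short circuit (node 2 merges into node 0) — and find the resistance seen between A (node 1) and B (node 3).
Reduce the network between node 1 (A) and node 3 (B) by series/parallel combination:
  Rp1 = R1 ‖ R2 (parallel, both between nodes 0 and 1) = 1/(1/62000 + 1/200) = 199.4 Ω
  Rp2 = R3 ‖ R4 (parallel, both between nodes 0 and 3) = 1/(1/300 + 1/20) = 18.75 Ω
  Rs1 = Rp1 + Rp2 (series, joined only at node 0) = 199.4 + 18.75 = 218.1 Ω
  Rp3 = R5 ‖ Rs1 (parallel, both between nodes 1 and 3) = 1/(1/18000 + 1/218.1) = 215.5 Ω
R_th = 215.5 Ω

Final answer: V_th = -0.2929 V, R_th = 215.5 Ω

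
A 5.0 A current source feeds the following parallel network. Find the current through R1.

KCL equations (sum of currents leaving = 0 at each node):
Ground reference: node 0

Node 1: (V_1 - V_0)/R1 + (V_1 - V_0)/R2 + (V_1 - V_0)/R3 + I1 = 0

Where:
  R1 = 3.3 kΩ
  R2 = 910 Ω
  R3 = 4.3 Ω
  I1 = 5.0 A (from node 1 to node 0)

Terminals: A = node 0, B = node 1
All resistors sit directly between nodes 0 and 1, so they are in parallel and share one voltage V; the full source current 5 A splits among them.
1/R_par = 1/3300 + 1/910 + 1/4.3 = 0.234 S  =>  R_par = 4.274 Ω
V = I × R_par = 5 × 4.274 = 21.37 V
I_R1 = V/R1 = 21.37/3300 = 0.006476 A

Final answer: 0.006476 A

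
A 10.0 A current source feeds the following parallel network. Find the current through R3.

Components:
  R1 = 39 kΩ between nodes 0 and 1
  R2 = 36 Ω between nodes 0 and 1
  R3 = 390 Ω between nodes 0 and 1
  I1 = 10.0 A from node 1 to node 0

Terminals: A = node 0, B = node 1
All resistors sit directly between nodes 0 and 1, so they are in parallel and share one voltage V; the full source current 10 A splits among them.
1/R_par = 1/39000 + 1/36 + 1/390 = 0.03037 S  =>  R_par = 32.93 Ω
V = I × R_par = 10 × 32.93 = 329.3 V
I_R3 = V/R3 = 329.3/390 = 0.8444 A

Final answer: 0.8444 A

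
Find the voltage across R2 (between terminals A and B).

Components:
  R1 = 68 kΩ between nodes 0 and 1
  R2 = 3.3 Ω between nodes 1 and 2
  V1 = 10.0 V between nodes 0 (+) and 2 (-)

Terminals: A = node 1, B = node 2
R1 and R2 are in series across V1 (node 0 → node 1 → node 2), and the output A–B is taken across R2, so this is a voltage divider.
Series current: I = V1/(R1 + R2) = 10/(68000 + 3.3) = 10/68000 = 0.0001471 A
V_R2 = I × R2 = V1 × R2/(R1 + R2) = 10 × 3.3/68000 = 0.0004853 V

Final answer: 0.0004853 V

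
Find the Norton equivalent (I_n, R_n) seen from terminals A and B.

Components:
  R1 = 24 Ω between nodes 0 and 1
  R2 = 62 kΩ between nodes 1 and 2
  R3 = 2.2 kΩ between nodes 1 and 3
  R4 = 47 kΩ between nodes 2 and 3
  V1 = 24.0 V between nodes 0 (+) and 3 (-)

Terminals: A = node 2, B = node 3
Find the Thévenin equivalent first; then I_n = V_th/R_th and R_n = R_th.
Step 1 — V_th is the open-circuit voltage V_A - V_B (nothing connected across the terminals).
Nodal analysis, taking node 3 as the 0 V reference.
Source V1 fixes V_0 = 24 V.
KCL at each unknown node (sum of currents leaving = 0; resistances in Ω):
  Node 1: (V_1 - 24)/24 + (V_1 - V_2)/62000 + (V_1 - 0)/2200 = 0
  Node 2: (V_2 - V_1)/62000 + (V_2 - 0)/47000 = 0
Collecting terms (coefficients in siemens):
  0.04214·V_1 - 0.00001613·V_2 = 1
  0.00003741·V_2 - 0.00001613·V_1 = 0
Determinant D = (0.04214)(0.00003741) - (-0.00001613)(-0.00001613) = 0.000001576
V_1 = [(1)(0.00003741) - (-0.00001613)(0)]/D = 23.74 V
V_2 = [(0.04214)(0) - (1)(-0.00001613)]/D = 10.23 V
V_th = V_2 - V_3 = 10.23 - 0 = 10.23 V
Step 2 — R_th: zero the source — replace V1 by a short circuit (node 3 merges into node 0) — and find the resistance seen between A (node 2) and B (node 0).
Reduce the network between node 2 (A) and node 0 (B) by series/parallel combination:
  Rp1 = R1 ‖ R3 (parallel, both between nodes 0 and 1) = 1/(1/24 + 1/2200) = 23.74 Ω
  Rs1 = R2 + Rp1 (series, joined only at node 1) = 62000 + 23.74 = 62020 Ω
  Rp2 = R4 ‖ Rs1 (parallel, both between nodes 0 and 2) = 1/(1/47000 + 1/62020) = 26740 Ω
R_th = 26.74 kΩ
I_n = V_th/R_th = 10.23/26740 = 0.0003828 A, and R_n = R_th = 26.74 kΩ

Final answer: I_n = 0.0003828 A, R_n = 26.74 kΩ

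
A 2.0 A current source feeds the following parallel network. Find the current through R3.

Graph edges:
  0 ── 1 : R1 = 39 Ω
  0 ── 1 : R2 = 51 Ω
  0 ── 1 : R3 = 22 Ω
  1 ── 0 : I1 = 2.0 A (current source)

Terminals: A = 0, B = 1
All resistors sit directly between nodes 0 and 1, so they are in parallel and share one voltage V; the full source current 2 A splits among them.
1/R_par = 1/39 + 1/51 + 1/22 = 0.0907 S  =>  R_par = 11.02 Ω
V = I × R_par = 2 × 11.02 = 22.05 V
I_R3 = V/R3 = 22.05/22 = 1.002 A

Final answer: 1.002 A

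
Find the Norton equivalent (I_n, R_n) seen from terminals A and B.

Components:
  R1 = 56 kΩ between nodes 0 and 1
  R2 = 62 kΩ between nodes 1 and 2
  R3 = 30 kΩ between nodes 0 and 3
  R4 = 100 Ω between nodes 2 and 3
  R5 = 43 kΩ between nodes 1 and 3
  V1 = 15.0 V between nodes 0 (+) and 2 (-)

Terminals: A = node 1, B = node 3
Find the Thévenin equivalent first; then I_n = V_th/R_th and R_n = R_th.
Step 1 — V_th is the open-circuit voltage V_A - V_B (nothing connected across the terminals).
Nodal analysis, taking node 2 as the 0 V reference.
Source V1 fixes V_0 = 15 V.
KCL at each unknown node (sum of currents leaving = 0; resistances in Ω):
  Node 1: (V_1 - 15)/56000 + (V_1 - 0)/62000 + (V_1 - V_3)/43000 = 0
  Node 3: (V_3 - 15)/30000 + (V_3 - 0)/100 + (V_3 - V_1)/43000 = 0
Collecting terms (coefficients in siemens):
  0.00005724·V_1 - 0.00002326·V_3 = 0.0002679
  0.01006·V_3 - 0.00002326·V_1 = 0.0005
Determinant D = (0.00005724)(0.01006) - (-0.00002326)(-0.00002326) = 0.0000005751
V_1 = [(0.0002679)(0.01006) - (-0.00002326)(0.0005)]/D = 4.704 V
V_3 = [(0.00005724)(0.0005) - (0.0002679)(-0.00002326)]/D = 0.0606 V
V_th = V_1 - V_3 = 4.704 - 0.0606 = 4.643 V
Step 2 — R_th: zero the source — replace V1 by a short circuit (node 2 merges into node 0) — and find the resistance seen between A (node 1) and B (node 3).
Reduce the network between node 1 (A) and node 3 (B) by series/parallel combination:
  Rp1 = R1 ‖ R2 (parallel, both between nodes 0 and 1) = 1/(1/56000 + 1/62000) = 29420 Ω
  Rp2 = R3 ‖ R4 (parallel, both between nodes 0 and 3) = 1/(1/30000 + 1/100) = 99.67 Ω
  Rs1 = Rp1 + Rp2 (series, joined only at node 0) = 29420 + 99.67 = 29520 Ω
  Rp3 = R5 ‖ Rs1 (parallel, both between nodes 1 and 3) = 1/(1/43000 + 1/29520) = 17500 Ω
R_th = 17.5 kΩ
I_n = V_th/R_th = 4.643/17500 = 0.0002653 A, and R_n = R_th = 17.5 kΩ

Final answer: I_n = 0.0002653 A, R_n = 17.5 kΩ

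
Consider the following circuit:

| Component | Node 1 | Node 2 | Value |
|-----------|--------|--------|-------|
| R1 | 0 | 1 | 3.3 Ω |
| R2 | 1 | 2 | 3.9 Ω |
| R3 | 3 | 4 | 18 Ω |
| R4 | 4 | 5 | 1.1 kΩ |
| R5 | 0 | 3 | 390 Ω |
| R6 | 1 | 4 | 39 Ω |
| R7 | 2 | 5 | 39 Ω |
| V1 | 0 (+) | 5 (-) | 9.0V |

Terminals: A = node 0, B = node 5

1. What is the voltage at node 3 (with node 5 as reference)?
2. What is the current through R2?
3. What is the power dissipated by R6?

Nodal analysis, taking node 5 as the 0 V reference.
Source V1 fixes V_0 = 9 V.
KCL at each unknown node (sum of currents leaving = 0; resistances in Ω):
  Node 1: (V_1 - 9)/3.3 + (V_1 - V_2)/3.9 + (V_1 - V_4)/39 = 0
  Node 2: (V_2 - V_1)/3.9 + (V_2 - 0)/39 = 0
  Node 3: (V_3 - V_4)/18 + (V_3 - 9)/390 = 0
  Node 4: (V_4 - V_3)/18 + (V_4 - 0)/1100 + (V_4 - V_1)/39 = 0
Collecting terms (coefficients in siemens):
  0.5851·V_1 - 0.2564·V_2 - 0.02564·V_4 = 2.727
  0.2821·V_2 - 0.2564·V_1 = 0
  0.05812·V_3 - 0.05556·V_4 = 0.02308
  0.08211·V_4 - 0.02564·V_1 - 0.05556·V_3 = 0
Solving these 4 simultaneous equations (Gaussian elimination) gives:
  V_1 = 8.341 V, V_2 = 7.583 V, V_3 = 8.173 V, V_4 = 8.135 V
Part 1:
  Read off the nodal solution: V_3 = 8.173 V
Part 2:
  I_R2 = (V_1 - V_2)/R2 = (8.341 - 7.583)/3.9 = 0.1944 A
  Magnitude: I_R2 = 0.1944 A
Part 3:
  I_R6 = (V_1 - V_4)/R6 = (8.341 - 8.135)/39 = 0.005276 A
  P_R6 = I_R6² × R6 = (0.005276)² × 39 = 0.001086 W

Final answers:
1. V_3 = 8.173 V
2. I_R2 = 0.1944 A
3. P_R6 = 0.001086 W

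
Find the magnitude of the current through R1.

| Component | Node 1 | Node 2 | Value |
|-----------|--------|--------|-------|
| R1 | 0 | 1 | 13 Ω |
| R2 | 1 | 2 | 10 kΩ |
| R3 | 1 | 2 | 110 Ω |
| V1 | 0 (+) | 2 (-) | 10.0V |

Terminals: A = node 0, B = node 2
Nodal analysis, taking node 2 as the 0 V reference.
Source V1 fixes V_0 = 10 V.
KCL at each unknown node (sum of currents leaving = 0; resistances in Ω):
  Node 1: (V_1 - 10)/13 + (V_1 - 0)/10000 + (V_1 - 0)/110 = 0
Collecting terms: 0.08611 × V_1 = 0.7692  =>  V_1 = 8.933 V
I_R1 = (V_0 - V_1)/R1 = (10 - 8.933)/13 = 0.0821 A
|I_R1| = 0.0821 A

Final answer: |I_R1| = 0.0821 A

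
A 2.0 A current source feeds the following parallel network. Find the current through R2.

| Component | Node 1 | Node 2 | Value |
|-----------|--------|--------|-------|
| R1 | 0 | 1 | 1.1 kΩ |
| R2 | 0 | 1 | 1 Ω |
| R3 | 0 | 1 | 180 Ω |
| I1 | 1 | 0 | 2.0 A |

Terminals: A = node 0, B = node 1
All resistors sit directly between nodes 0 and 1, so they are in parallel and share one voltage V; the full source current 2 A splits among them.
1/R_par = 1/1100 + 1/1 + 1/180 = 1.006 S  =>  R_par = 0.9936 Ω
V = I × R_par = 2 × 0.9936 = 1.987 V
I_R2 = V/R2 = 1.987/1 = 1.987 A

Final answer: 1.987 A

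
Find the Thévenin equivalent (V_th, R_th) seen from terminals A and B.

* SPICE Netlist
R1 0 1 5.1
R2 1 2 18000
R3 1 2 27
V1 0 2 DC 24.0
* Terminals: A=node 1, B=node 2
Step 1 — V_th is the open-circuit voltage V_A - V_B (nothing connected across the terminals).
Nodal analysis, taking node 2 as the 0 V reference.
Source V1 fixes V_0 = 24 V.
KCL at each unknown node (sum of currents leaving = 0; resistances in Ω):
  Node 1: (V_1 - 24)/5.1 + (V_1 - 0)/18000 + (V_1 - 0)/27 = 0
Collecting terms: 0.2332 × V_1 = 4.706  =>  V_1 = 20.18 V
V_th = V_1 - V_2 = 20.18 - 0 = 20.18 V
Step 2 — R_th: zero the source — replace V1 by a short circuit (node 2 merges into node 0) — and find the resistance seen between A (node 1) and B (node 0).
Reduce the network between node 1 (A) and node 0 (B) by series/parallel combination:
  Rp1 = R1 ‖ R2 ‖ R3 (parallel, all between nodes 0 and 1) = 1/(1/5.1 + 1/18000 + 1/27) = 4.289 Ω
R_th = 4.289 Ω

Final answer: V_th = 20.18 V, R_th = 4.289 Ω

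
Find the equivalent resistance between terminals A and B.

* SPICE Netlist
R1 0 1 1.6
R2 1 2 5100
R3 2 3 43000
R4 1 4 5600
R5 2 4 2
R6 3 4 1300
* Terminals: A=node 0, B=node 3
The network is not a plain series/parallel combination. Inject a 1 A test current into terminal A (node 0) and return it from terminal B (node 3); then R_eq = V_A / (1 A).
Nodal analysis, taking node 3 as the 0 V reference.
Current source I_test pushes 1 A into node 0 and draws it out of node 3.
KCL at each unknown node (sum of currents leaving = 0; resistances in Ω):
  Node 0: (V_0 - V_1)/1.6 - 1 = 0
  Node 1: (V_1 - V_0)/1.6 + (V_1 - V_2)/5100 + (V_1 - V_4)/5600 = 0
  Node 2: (V_2 - V_1)/5100 + (V_2 - 0)/43000 + (V_2 - V_4)/2 = 0
  Node 4: (V_4 - V_1)/5600 + (V_4 - V_2)/2 + (V_4 - 0)/1300 = 0
Collecting terms (coefficients in siemens):
  0.625·V_0 - 0.625·V_1 = 1
  0.6254·V_1 - 0.625·V_0 - 0.0001961·V_2 - 0.0001786·V_4 = 0
  0.5002·V_2 - 0.0001961·V_1 - 0.5·V_4 = 0
  0.5009·V_4 - 0.0001786·V_1 - 0.5·V_2 = 0
Solving these 4 simultaneous equations (Gaussian elimination) gives:
  V_0 = 3933 V, V_1 = 3931 V, V_2 = 1263 V, V_4 = 1262 V
R_eq = V_0 / 1 A = 3933 Ω = 3.933 kΩ

Final answer: 3.933 kΩ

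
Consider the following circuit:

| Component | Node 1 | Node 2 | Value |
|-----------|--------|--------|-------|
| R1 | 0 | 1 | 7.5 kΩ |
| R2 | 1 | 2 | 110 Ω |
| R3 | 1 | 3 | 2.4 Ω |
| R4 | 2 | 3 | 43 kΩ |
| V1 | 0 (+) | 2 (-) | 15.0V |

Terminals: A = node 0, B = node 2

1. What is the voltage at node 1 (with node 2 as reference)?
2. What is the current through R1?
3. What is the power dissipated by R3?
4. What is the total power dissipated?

Nodal analysis, taking node 2 as the 0 V reference.
Source V1 fixes V_0 = 15 V.
KCL at each unknown node (sum of currents leaving = 0; resistances in Ω):
  Node 1: (V_1 - 15)/7500 + (V_1 - 0)/110 + (V_1 - V_3)/2.4 = 0
  Node 3: (V_3 - V_1)/2.4 + (V_3 - 0)/43000 = 0
Collecting terms (coefficients in siemens):
  0.4259·V_1 - 0.4167·V_3 = 0.002
  0.4167·V_3 - 0.4167·V_1 = 0
Determinant D = (0.4259)(0.4167) - (-0.4167)(-0.4167) = 0.003853
V_1 = [(0.002)(0.4167) - (-0.4167)(0)]/D = 0.2163 V
V_3 = [(0.4259)(0) - (0.002)(-0.4167)]/D = 0.2163 V
Part 1:
  Read off the nodal solution: V_1 = 0.2163 V
Part 2:
  I_R1 = (V_0 - V_1)/R1 = (15 - 0.2163)/7500 = 0.001971 A
  Magnitude: I_R1 = 0.001971 A
Part 3:
  I_R3 = (V_1 - V_3)/R3 = (0.2163 - 0.2163)/2.4 = 0.000005029 A
  P_R3 = I_R3² × R3 = (0.000005029)² × 2.4 = 0.00000000006071 W
Part 4:
  Power in each resistor, P = (ΔV)²/R:
    P_R1 = (15 - 0.2163)²/7500 = 0.02914 W
    P_R2 = (0.2163 - 0)²/110 = 0.0004252 W
    P_R3 = (0.2163 - 0.2163)²/2.4 = 0.00000000006071 W
    P_R4 = (0 - 0.2163)²/43000 = 0.000001088 W
  P_total = P_R1 + P_R2 + P_R3 + P_R4 = 0.02957 W

Final answers:
1. V_1 = 0.2163 V
2. I_R1 = 0.001971 A
3. P_R3 = 6.071e-11 W
4. P_total = 0.02957 W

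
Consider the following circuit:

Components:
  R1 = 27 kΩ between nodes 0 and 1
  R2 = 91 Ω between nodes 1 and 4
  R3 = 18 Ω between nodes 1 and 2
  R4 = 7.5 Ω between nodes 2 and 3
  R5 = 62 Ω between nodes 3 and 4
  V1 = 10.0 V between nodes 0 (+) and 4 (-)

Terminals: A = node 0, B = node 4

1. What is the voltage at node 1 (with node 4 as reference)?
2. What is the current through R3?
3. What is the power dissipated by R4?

Nodal analysis, taking node 4 as the 0 V reference.
Source V1 fixes V_0 = 10 V.
KCL at each unknown node (sum of currents leaving = 0; resistances in Ω):
  Node 1: (V_1 - 10)/27000 + (V_1 - 0)/91 + (V_1 - V_2)/18 = 0
  Node 2: (V_2 - V_1)/18 + (V_2 - V_3)/7.5 = 0
  Node 3: (V_3 - V_2)/7.5 + (V_3 - 0)/62 = 0
Collecting terms (coefficients in siemens):
  0.06658·V_1 - 0.05556·V_2 = 0.0003704
  0.1889·V_2 - 0.05556·V_1 - 0.1333·V_3 = 0
  0.1495·V_3 - 0.1333·V_2 = 0
Solving these 3 simultaneous equations (Gaussian elimination) gives:
  V_1 = 0.01649 V, V_2 = 0.0131 V, V_3 = 0.01169 V
Part 1:
  Read off the nodal solution: V_1 = 0.01649 V
Part 2:
  I_R3 = (V_1 - V_2)/R3 = (0.01649 - 0.0131)/18 = 0.0001885 A
  Magnitude: I_R3 = 0.0001885 A
Part 3:
  I_R4 = (V_2 - V_3)/R4 = (0.0131 - 0.01169)/7.5 = 0.0001885 A
  P_R4 = I_R4² × R4 = (0.0001885)² × 7.5 = 0.0000002665 W

Final answers:
1. V_1 = 0.01649 V
2. I_R3 = 0.0001885 A
3. P_R4 = 2.665e-07 W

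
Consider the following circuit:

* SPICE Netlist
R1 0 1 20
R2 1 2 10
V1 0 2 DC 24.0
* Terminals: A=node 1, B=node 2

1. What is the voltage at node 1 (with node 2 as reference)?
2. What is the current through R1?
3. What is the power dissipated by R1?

Nodal analysis, taking node 2 as the 0 V reference.
Source V1 fixes V_0 = 24 V.
KCL at each unknown node (sum of currents leaving = 0; resistances in Ω):
  Node 1: (V_1 - 24)/20 + (V_1 - 0)/10 = 0
Collecting terms: 0.15 × V_1 = 1.2  =>  V_1 = 8 V
Part 1:
  Read off the nodal solution: V_1 = 8 V
Part 2:
  I_R1 = (V_0 - V_1)/R1 = (24 - 8)/20 = 0.8 A
  Magnitude: I_R1 = 0.8 A
Part 3:
  I_R1 = (V_0 - V_1)/R1 = (24 - 8)/20 = 0.8 A
  P_R1 = I_R1² × R1 = (0.8)² × 20 = 12.8 W

Final answers:
1. V_1 = 8 V
2. I_R1 = 0.8 A
3. P_R1 = 12.8 W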